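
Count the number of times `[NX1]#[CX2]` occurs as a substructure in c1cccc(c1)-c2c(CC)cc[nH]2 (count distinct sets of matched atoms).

0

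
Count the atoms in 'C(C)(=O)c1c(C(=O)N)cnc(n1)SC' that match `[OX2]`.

0

The query [OX2] means: aliphatic oxygen with two total connections — ether, hydroxyl, or ester single-bond O.
Check the 14 heavy atoms by environment: 2× n (aromatic, X2) → no; 4× c (aromatic, X3) → no; 2× C (X3) → no; 2× O (X1) → no; 1× N (X3) → no; 1× S (X2) → no; 2× C (X4) → no.
No environment satisfies the query, so 0 matching atoms.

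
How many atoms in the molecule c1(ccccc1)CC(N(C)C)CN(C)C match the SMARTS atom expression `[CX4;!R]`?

7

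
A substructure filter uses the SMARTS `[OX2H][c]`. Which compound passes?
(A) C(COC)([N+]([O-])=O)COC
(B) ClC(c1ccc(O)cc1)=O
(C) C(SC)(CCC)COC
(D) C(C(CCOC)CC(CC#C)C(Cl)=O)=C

B

[OX2H][c] describes a hydroxyl oxygen attached to an aromatic carbon (a phenol).
(A) has a methoxy ether (-OCH3) but the oxygen has H0, not H1.
(B) contains a hydroxyl group (-OH), which satisfies every atom and bond constraint.
(C) has a methoxy ether (-OCH3) but the oxygen has H0, not H1.
(D) has a methoxy ether (-OCH3) but the oxygen has H0, not H1.
So the answer is (B).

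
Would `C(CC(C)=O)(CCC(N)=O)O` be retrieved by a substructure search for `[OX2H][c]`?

No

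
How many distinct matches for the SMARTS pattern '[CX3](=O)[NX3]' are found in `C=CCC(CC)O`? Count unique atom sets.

0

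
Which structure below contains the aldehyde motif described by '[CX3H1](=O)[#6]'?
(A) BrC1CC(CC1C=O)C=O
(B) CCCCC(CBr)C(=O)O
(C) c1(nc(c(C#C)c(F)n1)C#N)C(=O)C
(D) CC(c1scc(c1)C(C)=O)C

[CX3H1](=O)[#6] describes an sp2 carbon with one H, double-bonded to O and single-bonded to carbon (an aldehyde).
(A) contains an aldehyde (-CHO), which satisfies every atom and bond constraint.
(B) has a carboxylic acid group (-C(=O)OH) but the carbonyl carbon has H0 and is bonded to O, not H1.
(C) has an acetyl/ketone group (-C(=O)CH3) but the carbonyl carbon has H0 (two carbon neighbours), not H1.
(D) has an acetyl/ketone group (-C(=O)CH3) but the carbonyl carbon has H0 (two carbon neighbours), not H1.
So the answer is (A).

A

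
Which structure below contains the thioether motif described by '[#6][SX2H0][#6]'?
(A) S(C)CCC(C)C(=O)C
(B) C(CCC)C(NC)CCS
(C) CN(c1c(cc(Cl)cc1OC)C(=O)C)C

[#6][SX2H0][#6] describes an aliphatic sulfur bridging two carbons with no H on the sulfur (a thioether).
(A) contains a methylthio ether (-SCH3), which satisfies every atom and bond constraint.
(B) has a thiol (-SH) but the sulfur has H1, not H0 bridging two carbons.
(C) has a methoxy ether (-OCH3) but the bridging atom is O, not S.
So the answer is (A).

A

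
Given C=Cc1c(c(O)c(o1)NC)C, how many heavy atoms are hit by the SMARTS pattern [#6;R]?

4

The query [#6;R] means: carbon that is part of a ring.
Check the 11 heavy atoms by environment: 1× o (aromatic, in 5-ring) → no; 4× c (aromatic, in 5-ring) → match; 1× N (acyclic) → no; 4× C (acyclic) → no; 1× O (acyclic) → no.
That gives 4 matching atoms.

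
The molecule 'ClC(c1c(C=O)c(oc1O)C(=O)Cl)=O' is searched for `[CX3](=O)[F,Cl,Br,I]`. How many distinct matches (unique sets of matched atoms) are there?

[CX3](=O)[F,Cl,Br,I] is the SMARTS for an acyl halide: a carbonyl carbon bonded to a halogen.
The molecule carries 2 separate instances of an acyl chloride (-C(=O)Cl) meeting every constraint; each maps to a distinct set of atoms, giving 2 matches.

2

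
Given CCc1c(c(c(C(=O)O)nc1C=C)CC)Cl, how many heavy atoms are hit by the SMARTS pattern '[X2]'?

The query [X2] means: any atom with exactly two total connections (bonds + H).
Check the 16 heavy atoms by environment: 1× n (aromatic, X2) → match; 5× c (aromatic, X3) → no; 4× C (X4) → no; 3× C (X3) → no; 1× O (X1) → no; 1× O (X2) → match; 1× Cl (X1) → no.
Summing the matching environments: 1 + 1 = 2 matching atoms.

2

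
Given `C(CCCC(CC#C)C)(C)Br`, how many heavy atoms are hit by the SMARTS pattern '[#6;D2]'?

The query [#6;D2] means: any carbon bonded to exactly two heavy atoms.
Check the 11 heavy atoms by environment: 5× C (D2) → match; 2× C (D3) → no; 3× C (D1) → no; 1× Br (D1) → no.
That gives 5 matching atoms.

5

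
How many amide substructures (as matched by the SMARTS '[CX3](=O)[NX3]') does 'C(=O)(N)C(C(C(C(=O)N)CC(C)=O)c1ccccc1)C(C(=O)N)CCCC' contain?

[CX3](=O)[NX3] is the SMARTS for an amide: a carbonyl carbon bonded to a trivalent nitrogen.
The molecule carries 3 separate instances of a primary amide (-C(=O)NH2) meeting every constraint; each maps to a distinct set of atoms, giving 3 matches.

3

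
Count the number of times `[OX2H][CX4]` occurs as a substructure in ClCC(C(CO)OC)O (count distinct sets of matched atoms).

2

[OX2H][CX4] is the SMARTS for an aliphatic alcohol: a hydroxyl oxygen bound to an sp3 (X4) carbon.
The molecule carries 2 separate instances of a hydroxyl group (-OH) meeting every constraint; each maps to a distinct set of atoms, giving 2 matches.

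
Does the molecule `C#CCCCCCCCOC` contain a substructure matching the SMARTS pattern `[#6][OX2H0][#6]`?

Yes

The pattern [#6][OX2H0][#6] describes an aliphatic oxygen bridging two carbons with no H on the oxygen — an ether.
The molecule carries a methoxy ether (-OCH3), whose atoms satisfy every constraint of the query, so the pattern matches.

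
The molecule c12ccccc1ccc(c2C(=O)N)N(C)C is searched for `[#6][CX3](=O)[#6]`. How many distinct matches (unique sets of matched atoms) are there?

0

[#6][CX3](=O)[#6] is the SMARTS for a ketone: a carbonyl carbon (no H) flanked by two carbons.
The molecule has a primary amide (-C(=O)NH2), but one neighbour of the carbonyl carbon is N, not C; nothing else fits, so there are 0 matches.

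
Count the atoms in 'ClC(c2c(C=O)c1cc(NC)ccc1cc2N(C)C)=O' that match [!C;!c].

5

The query [!C;!c] means: neither aliphatic nor aromatic carbon — same as [!#6].
Check the 20 heavy atoms by environment: 10× c (aromatic) → no; 5× C → no; 2× O → match; 1× Cl → match; 2× N → match.
Summing the matching environments: 2 + 1 + 2 = 5 matching atoms.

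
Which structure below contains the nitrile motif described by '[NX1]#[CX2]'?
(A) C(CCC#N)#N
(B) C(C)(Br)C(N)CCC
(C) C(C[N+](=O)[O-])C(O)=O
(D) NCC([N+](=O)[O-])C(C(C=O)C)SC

A

[NX1]#[CX2] describes a nitrogen triple-bonded to a two-connected carbon (a nitrile).
(A) contains a nitrile (-C#N), which satisfies every atom and bond constraint.
(B) has a primary amino group (-NH2) but the nitrogen is NX3 (three connections), not NX1 triple-bonded.
(C) has a nitro group (-[N+](=O)[O-]) but there is no C#N triple bond.
(D) has a nitro group (-[N+](=O)[O-]) but there is no C#N triple bond.
So the answer is (A).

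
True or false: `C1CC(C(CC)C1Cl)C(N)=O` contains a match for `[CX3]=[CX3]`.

The pattern [CX3]=[CX3] describes a non-aromatic C=C double bond between two sp2 carbons — an alkene.
The closest candidate here is an ethyl group (-CH2CH3), but its C-C bond is a single bond between CX4 carbons, not CX3=CX3. No other fragment satisfies the full query, so there is no match.

False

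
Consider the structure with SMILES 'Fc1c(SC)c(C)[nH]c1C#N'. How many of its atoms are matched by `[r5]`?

5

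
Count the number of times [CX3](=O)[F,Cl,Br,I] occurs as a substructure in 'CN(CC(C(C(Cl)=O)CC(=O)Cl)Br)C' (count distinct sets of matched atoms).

[CX3](=O)[F,Cl,Br,I] is the SMARTS for an acyl halide: a carbonyl carbon bonded to a halogen.
The molecule carries 2 separate instances of an acyl chloride (-C(=O)Cl) meeting every constraint; each maps to a distinct set of atoms, giving 2 matches.

2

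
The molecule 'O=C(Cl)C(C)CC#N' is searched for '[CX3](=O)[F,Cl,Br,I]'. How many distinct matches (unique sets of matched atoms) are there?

1

[CX3](=O)[F,Cl,Br,I] is the SMARTS for an acyl halide: a carbonyl carbon bonded to a halogen.
Exactly one fragment in the molecule meets all constraints, giving 1 match.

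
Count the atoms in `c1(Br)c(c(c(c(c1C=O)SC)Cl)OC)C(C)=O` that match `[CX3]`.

Check the 17 heavy atoms by environment: 6× c (aromatic, X3) → no; 1× Br (X1) → no; 2× C (X3) → match; 2× O (X1) → no; 1× Cl (X1) → no; 1× S (X2) → no; 3× C (X4) → no; 1× O (X2) → no.
That gives 2 matching atoms.

2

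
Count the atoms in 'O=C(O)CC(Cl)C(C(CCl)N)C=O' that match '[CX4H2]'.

2

The query [CX4H2] means: sp3 carbon (X4) with exactly two hydrogens.
Check the 13 heavy atoms by environment: 2× C (H2, X4) → match; 3× C (H1, X4) → no; 1× N (H2, X3) → no; 1× C (H0, X3) → no; 2× O (H0, X1) → no; 1× O (H1, X2) → no; 1× C (H1, X3) → no; 2× Cl (H0, X1) → no.
That gives 2 matching atoms.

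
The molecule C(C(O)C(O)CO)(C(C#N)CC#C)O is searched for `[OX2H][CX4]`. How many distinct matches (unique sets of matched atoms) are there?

[OX2H][CX4] is the SMARTS for an aliphatic alcohol: a hydroxyl oxygen bound to an sp3 (X4) carbon.
The molecule carries 4 separate instances of a hydroxyl group (-OH) meeting every constraint; each maps to a distinct set of atoms, giving 4 matches.

4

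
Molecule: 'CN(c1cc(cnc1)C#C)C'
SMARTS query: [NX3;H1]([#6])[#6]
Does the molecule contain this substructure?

No

The pattern [NX3;H1]([#6])[#6] describes a trivalent nitrogen with one H, bonded to two carbons — a secondary amine.
The closest candidate here is a dimethylamino group (-N(CH3)2), but the nitrogen has H0, not H1. No other fragment satisfies the full query, so there is no match.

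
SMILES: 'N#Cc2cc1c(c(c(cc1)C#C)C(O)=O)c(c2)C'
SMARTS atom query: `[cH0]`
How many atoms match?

6

The query [cH0] means: aromatic carbon with no attached hydrogen (substituted or ring-fusion).
Check the 18 heavy atoms by environment: 6× c (aromatic, H0) → match; 4× c (aromatic, H1) → no; 3× C (H0) → no; 1× N (H0) → no; 1× C (H3) → no; 1× C (H1) → no; 1× O (H0) → no; 1× O (H1) → no.
That gives 6 matching atoms.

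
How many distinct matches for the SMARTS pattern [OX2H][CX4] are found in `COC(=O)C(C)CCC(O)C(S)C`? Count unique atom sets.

1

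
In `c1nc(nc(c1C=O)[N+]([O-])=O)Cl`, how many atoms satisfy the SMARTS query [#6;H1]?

Check the 12 heavy atoms by environment: 2× n (aromatic, H0) → no; 3× c (aromatic, H0) → no; 1× c (aromatic, H1) → match; 1× C (H1) → match; 2× O (H0) → no; 1× N (charge +1, H0) → no; 1× O (charge -1, H0) → no; 1× Cl (H0) → no.
Summing the matching environments: 1 + 1 = 2 matching atoms.

2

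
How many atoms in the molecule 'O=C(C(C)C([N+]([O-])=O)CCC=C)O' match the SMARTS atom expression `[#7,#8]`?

The query [#7,#8] means: nitrogen or oxygen (comma = OR).
Check the 13 heavy atoms by environment: 8× C → no; 1× N (charge +1) → match; 1× O (charge -1) → match; 3× O → match.
Summing the matching environments: 1 + 1 + 3 = 5 matching atoms.

5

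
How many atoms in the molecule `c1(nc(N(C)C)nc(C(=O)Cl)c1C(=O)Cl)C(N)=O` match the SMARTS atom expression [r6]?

The query [r6] means: r6 matches atoms in a six-membered ring.
Check the 18 heavy atoms by environment: 2× n (aromatic, in 6-ring) → match; 4× c (aromatic, in 6-ring) → match; 5× C (acyclic) → no; 3× O (acyclic) → no; 2× Cl (acyclic) → no; 2× N (acyclic) → no.
Summing the matching environments: 2 + 4 = 6 matching atoms.

6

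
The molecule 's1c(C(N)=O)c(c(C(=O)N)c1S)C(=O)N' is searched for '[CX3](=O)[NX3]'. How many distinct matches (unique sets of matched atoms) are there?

[CX3](=O)[NX3] is the SMARTS for an amide: a carbonyl carbon bonded to a trivalent nitrogen.
The molecule carries 3 separate instances of a primary amide (-C(=O)NH2) meeting every constraint; each maps to a distinct set of atoms, giving 3 matches.

3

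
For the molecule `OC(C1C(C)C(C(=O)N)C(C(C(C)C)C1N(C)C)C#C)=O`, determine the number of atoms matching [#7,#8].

5

Check the 21 heavy atoms by environment: 16× C → no; 3× O → match; 2× N → match.
Summing the matching environments: 3 + 2 = 5 matching atoms.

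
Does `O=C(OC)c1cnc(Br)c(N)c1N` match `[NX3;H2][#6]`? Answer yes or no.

The pattern [NX3;H2][#6] describes a trivalent nitrogen with two H attached to carbon — a primary amine.
The molecule carries a primary amino group (-NH2), whose atoms satisfy every constraint of the query, so the pattern matches.

Yes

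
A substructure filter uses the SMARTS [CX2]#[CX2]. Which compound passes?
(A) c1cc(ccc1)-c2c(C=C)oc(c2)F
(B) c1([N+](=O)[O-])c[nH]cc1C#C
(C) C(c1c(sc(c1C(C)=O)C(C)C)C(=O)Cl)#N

[CX2]#[CX2] describes a carbon-carbon triple bond (an alkyne).
(A) has a vinyl group (-CH=CH2) but the C=C is a double bond; both carbons are CX3, not CX2.
(B) contains an ethynyl group (-C#CH), which satisfies every atom and bond constraint.
(C) has a nitrile (-C#N) but the triple bond is C#N, not C#C.
So the answer is (B).

B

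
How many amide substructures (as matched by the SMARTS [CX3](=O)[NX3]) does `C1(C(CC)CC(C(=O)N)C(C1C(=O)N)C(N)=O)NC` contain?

[CX3](=O)[NX3] is the SMARTS for an amide: a carbonyl carbon bonded to a trivalent nitrogen.
The molecule carries 3 separate instances of a primary amide (-C(=O)NH2) meeting every constraint; each maps to a distinct set of atoms, giving 3 matches.

3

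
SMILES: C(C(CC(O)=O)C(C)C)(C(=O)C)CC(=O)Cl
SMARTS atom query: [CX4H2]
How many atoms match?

Check the 16 heavy atoms by environment: 2× C (H2, X4) → match; 3× C (H1, X4) → no; 3× C (H3, X4) → no; 3× C (H0, X3) → no; 3× O (H0, X1) → no; 1× O (H1, X2) → no; 1× Cl (H0, X1) → no.
That gives 2 matching atoms.

2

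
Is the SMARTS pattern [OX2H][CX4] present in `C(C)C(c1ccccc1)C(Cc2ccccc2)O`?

Yes

The pattern [OX2H][CX4] describes a hydroxyl oxygen bound to an sp3 (X4) carbon — an aliphatic alcohol.
The molecule carries a hydroxyl group (-OH), whose atoms satisfy every constraint of the query, so the pattern matches.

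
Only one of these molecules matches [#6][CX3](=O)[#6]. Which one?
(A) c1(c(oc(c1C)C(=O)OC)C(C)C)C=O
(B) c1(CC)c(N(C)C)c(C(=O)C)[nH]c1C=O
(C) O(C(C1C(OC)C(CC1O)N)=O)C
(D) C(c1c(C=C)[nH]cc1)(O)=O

[#6][CX3](=O)[#6] describes a carbonyl carbon (no H) flanked by two carbons (a ketone).
(A) has a methyl-ester group (-C(=O)OCH3) but one neighbour of the carbonyl carbon is O, not C.
(B) contains an acetyl/ketone group (-C(=O)CH3), which satisfies every atom and bond constraint.
(C) has a methyl-ester group (-C(=O)OCH3) but one neighbour of the carbonyl carbon is O, not C.
(D) has a carboxylic acid group (-C(=O)OH) but one neighbour of the carbonyl carbon is O, not C.
So the answer is (B).

B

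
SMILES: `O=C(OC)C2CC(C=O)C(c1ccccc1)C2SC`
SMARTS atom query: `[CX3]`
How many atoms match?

The query [CX3] means: C with X3: aliphatic carbon with exactly 3 total connections.
Check the 19 heavy atoms by environment: 7× C (X4) → no; 6× c (aromatic, X3) → no; 1× S (X2) → no; 2× C (X3) → match; 2× O (X1) → no; 1× O (X2) → no.
That gives 2 matching atoms.

2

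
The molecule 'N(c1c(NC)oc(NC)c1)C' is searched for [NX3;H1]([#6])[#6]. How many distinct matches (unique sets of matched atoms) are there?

3

[NX3;H1]([#6])[#6] is the SMARTS for a secondary amine: a trivalent nitrogen with one H, bonded to two carbons.
The molecule carries 3 separate instances of an N-methylamino group (-NHCH3) meeting every constraint; each maps to a distinct set of atoms, giving 3 matches.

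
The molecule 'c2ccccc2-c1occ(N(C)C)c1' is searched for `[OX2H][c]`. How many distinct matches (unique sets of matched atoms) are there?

0

[OX2H][c] is the SMARTS for a phenol: a hydroxyl oxygen attached to an aromatic carbon.
No fragment in the molecule satisfies every constraint, giving 0 matches.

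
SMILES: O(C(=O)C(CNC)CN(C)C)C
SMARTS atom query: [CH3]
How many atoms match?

4

The query [CH3] means: aliphatic carbon with exactly three hydrogens.
Check the 12 heavy atoms by environment: 2× C (H2) → no; 1× C (H1) → no; 1× N (H1) → no; 4× C (H3) → match; 1× C (H0) → no; 2× O (H0) → no; 1× N (H0) → no.
That gives 4 matching atoms.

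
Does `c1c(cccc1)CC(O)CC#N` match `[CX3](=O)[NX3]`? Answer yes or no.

No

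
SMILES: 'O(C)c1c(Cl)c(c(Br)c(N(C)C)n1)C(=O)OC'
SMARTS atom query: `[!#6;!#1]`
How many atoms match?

7

Check the 17 heavy atoms by environment: 1× n (aromatic) → match; 5× c (aromatic) → no; 1× Br → match; 1× N → match; 5× C → no; 1× Cl → match; 3× O → match.
Summing the matching environments: 1 + 1 + 1 + 1 + 3 = 7 matching atoms.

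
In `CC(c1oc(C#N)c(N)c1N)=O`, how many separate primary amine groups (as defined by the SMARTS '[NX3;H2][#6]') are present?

2

[NX3;H2][#6] is the SMARTS for a primary amine: a trivalent nitrogen with two H attached to carbon.
The molecule carries 2 separate instances of a primary amino group (-NH2) meeting every constraint; each maps to a distinct set of atoms, giving 2 matches.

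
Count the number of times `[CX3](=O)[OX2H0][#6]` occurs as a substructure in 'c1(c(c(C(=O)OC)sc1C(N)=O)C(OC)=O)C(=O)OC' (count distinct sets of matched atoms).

3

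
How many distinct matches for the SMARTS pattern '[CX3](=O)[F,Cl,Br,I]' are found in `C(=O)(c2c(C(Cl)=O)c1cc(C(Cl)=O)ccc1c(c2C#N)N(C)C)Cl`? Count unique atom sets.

3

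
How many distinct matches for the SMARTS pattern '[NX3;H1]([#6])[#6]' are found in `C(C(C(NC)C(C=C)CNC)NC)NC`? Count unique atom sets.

4

[NX3;H1]([#6])[#6] is the SMARTS for a secondary amine: a trivalent nitrogen with one H, bonded to two carbons.
The molecule carries 4 separate instances of an N-methylamino group (-NHCH3) meeting every constraint; each maps to a distinct set of atoms, giving 4 matches.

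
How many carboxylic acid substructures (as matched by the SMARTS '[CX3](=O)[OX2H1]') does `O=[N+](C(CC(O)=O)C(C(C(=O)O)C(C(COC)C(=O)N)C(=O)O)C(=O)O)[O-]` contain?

4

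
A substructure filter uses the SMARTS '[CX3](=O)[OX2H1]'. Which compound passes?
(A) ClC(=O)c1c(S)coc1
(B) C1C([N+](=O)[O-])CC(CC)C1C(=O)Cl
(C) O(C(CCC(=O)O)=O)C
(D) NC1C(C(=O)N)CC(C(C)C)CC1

[CX3](=O)[OX2H1] describes an sp2 carbon double-bonded to O and single-bonded to an -OH oxygen (a carboxylic acid).
(A) has an acyl chloride (-C(=O)Cl) but the carbonyl is bonded to Cl, not to an -OH oxygen.
(B) has an acyl chloride (-C(=O)Cl) but the carbonyl is bonded to Cl, not to an -OH oxygen.
(C) contains a carboxylic acid group (-C(=O)OH), which satisfies every atom and bond constraint.
(D) has a primary amide (-C(=O)NH2) but the carbonyl is bonded to N, not to an -OH oxygen.
So the answer is (C).

C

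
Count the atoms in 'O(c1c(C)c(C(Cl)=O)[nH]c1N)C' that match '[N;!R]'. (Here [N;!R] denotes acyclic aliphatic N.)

1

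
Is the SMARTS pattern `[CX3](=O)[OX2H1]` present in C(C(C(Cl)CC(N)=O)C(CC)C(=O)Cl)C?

No

The pattern [CX3](=O)[OX2H1] describes an sp2 carbon double-bonded to O and single-bonded to an -OH oxygen — a carboxylic acid.
The closest candidate here is a primary amide (-C(=O)NH2), but the carbonyl is bonded to N, not to an -OH oxygen. No other fragment satisfies the full query, so there is no match.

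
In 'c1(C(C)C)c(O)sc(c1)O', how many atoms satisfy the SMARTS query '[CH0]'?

Check the 10 heavy atoms by environment: 1× s (aromatic, H0) → no; 3× c (aromatic, H0) → no; 1× c (aromatic, H1) → no; 2× O (H1) → no; 1× C (H1) → no; 2× C (H3) → no.
No environment satisfies the query, so 0 matching atoms.

0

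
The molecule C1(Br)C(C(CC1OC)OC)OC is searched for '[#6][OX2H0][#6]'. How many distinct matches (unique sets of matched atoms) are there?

3

[#6][OX2H0][#6] is the SMARTS for an ether: an aliphatic oxygen bridging two carbons with no H on the oxygen.
The molecule carries 3 separate instances of a methoxy ether (-OCH3) meeting every constraint; each maps to a distinct set of atoms, giving 3 matches.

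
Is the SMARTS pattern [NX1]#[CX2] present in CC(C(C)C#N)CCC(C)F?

Yes

The pattern [NX1]#[CX2] describes a nitrogen triple-bonded to a two-connected carbon — a nitrile.
The molecule carries a nitrile (-C#N), whose atoms satisfy every constraint of the query, so the pattern matches.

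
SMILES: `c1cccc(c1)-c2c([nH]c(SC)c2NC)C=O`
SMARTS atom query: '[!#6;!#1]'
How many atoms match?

4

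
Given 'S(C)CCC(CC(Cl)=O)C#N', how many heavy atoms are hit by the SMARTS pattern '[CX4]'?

The query [CX4] means: C with X4: aliphatic carbon with exactly 4 total connections (bonds + H).
Check the 11 heavy atoms by environment: 5× C (X4) → match; 1× S (X2) → no; 1× C (X3) → no; 1× O (X1) → no; 1× Cl (X1) → no; 1× C (X2) → no; 1× N (X1) → no.
That gives 5 matching atoms.

5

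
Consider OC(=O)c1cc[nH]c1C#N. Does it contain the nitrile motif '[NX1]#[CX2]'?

Yes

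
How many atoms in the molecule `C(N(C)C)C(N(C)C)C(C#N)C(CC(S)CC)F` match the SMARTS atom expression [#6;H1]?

The query [#6;H1] means: any carbon bearing exactly one hydrogen.
Check the 18 heavy atoms by environment: 3× C (H2) → no; 4× C (H1) → match; 1× F (H0) → no; 3× N (H0) → no; 5× C (H3) → no; 1× C (H0) → no; 1× S (H1) → no.
That gives 4 matching atoms.

4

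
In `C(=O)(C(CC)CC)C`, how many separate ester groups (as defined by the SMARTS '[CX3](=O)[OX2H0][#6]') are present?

0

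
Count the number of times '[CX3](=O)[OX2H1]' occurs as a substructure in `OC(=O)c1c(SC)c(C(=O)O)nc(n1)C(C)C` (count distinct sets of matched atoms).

[CX3](=O)[OX2H1] is the SMARTS for a carboxylic acid: an sp2 carbon double-bonded to O and single-bonded to an -OH oxygen.
The molecule carries 2 separate instances of a carboxylic acid group (-C(=O)OH) meeting every constraint; each maps to a distinct set of atoms, giving 2 matches.

2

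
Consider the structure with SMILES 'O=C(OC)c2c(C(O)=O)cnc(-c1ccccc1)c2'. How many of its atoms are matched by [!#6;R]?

The query [!#6;R] means: non-carbon atom that is part of a ring.
Check the 19 heavy atoms by environment: 1× n (aromatic, in 6-ring) → match; 11× c (aromatic, in 6-ring) → no; 3× C (acyclic) → no; 4× O (acyclic) → no.
That gives 1 matching atom.

1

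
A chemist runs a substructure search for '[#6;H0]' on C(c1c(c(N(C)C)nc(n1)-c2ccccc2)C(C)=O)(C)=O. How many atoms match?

7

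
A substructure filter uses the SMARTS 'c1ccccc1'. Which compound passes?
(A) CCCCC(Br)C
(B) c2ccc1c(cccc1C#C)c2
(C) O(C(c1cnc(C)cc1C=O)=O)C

B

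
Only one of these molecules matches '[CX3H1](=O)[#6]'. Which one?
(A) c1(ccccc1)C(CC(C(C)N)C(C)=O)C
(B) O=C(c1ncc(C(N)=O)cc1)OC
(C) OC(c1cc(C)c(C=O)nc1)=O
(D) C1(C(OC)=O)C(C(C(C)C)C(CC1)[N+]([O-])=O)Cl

C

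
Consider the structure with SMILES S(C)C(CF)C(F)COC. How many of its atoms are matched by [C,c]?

6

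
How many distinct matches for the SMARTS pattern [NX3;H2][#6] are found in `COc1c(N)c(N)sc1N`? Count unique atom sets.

3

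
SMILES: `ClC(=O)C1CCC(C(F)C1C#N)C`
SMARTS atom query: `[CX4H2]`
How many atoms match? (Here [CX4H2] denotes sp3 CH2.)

2

Check the 13 heavy atoms by environment: 2× C (H2, X4) → match; 4× C (H1, X4) → no; 1× F (H0, X1) → no; 1× C (H0, X3) → no; 1× O (H0, X1) → no; 1× Cl (H0, X1) → no; 1× C (H0, X2) → no; 1× N (H0, X1) → no; 1× C (H3, X4) → no.
That gives 2 matching atoms.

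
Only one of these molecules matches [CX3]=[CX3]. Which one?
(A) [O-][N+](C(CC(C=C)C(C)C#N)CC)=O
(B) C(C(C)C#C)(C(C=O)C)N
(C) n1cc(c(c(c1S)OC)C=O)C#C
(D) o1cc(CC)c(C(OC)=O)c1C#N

[CX3]=[CX3] describes a non-aromatic C=C double bond between two sp2 carbons (an alkene).
(A) contains a vinyl group (-CH=CH2), which satisfies every atom and bond constraint.
(B) has an ethynyl group (-C#CH) but the C-C bond is a triple bond, not a double bond.
(C) has an ethynyl group (-C#CH) but the C-C bond is a triple bond, not a double bond.
(D) has an ethyl group (-CH2CH3) but its C-C bond is a single bond between CX4 carbons, not CX3=CX3.
So the answer is (A).

A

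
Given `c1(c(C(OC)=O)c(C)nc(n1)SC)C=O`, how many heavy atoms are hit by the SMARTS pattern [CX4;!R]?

3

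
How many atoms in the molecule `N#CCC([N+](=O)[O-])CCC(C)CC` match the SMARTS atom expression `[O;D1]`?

2

The query [O;D1] means: aliphatic oxygen bonded to exactly one heavy atom.
Check the 13 heavy atoms by environment: 2× C (D1) → no; 2× C (D3) → no; 5× C (D2) → no; 1× N (D1) → no; 1× N (charge +1, D3) → no; 1× O (charge -1, D1) → match; 1× O (D1) → match.
Summing the matching environments: 1 + 1 = 2 matching atoms.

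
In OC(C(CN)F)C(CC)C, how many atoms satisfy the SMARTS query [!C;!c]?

3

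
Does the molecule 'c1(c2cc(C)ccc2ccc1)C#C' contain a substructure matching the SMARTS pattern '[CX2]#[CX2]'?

Yes

The pattern [CX2]#[CX2] describes a carbon-carbon triple bond — an alkyne.
The molecule carries an ethynyl group (-C#CH), whose atoms satisfy every constraint of the query, so the pattern matches.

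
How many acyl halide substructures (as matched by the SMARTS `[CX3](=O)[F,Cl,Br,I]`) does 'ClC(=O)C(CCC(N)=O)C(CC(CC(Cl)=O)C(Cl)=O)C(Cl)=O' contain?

[CX3](=O)[F,Cl,Br,I] is the SMARTS for an acyl halide: a carbonyl carbon bonded to a halogen.
The molecule carries 4 separate instances of an acyl chloride (-C(=O)Cl) meeting every constraint; each maps to a distinct set of atoms, giving 4 matches.

4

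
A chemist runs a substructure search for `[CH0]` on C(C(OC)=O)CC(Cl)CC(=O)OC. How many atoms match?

2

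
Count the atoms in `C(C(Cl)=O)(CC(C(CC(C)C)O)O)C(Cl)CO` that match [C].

11

The query [C] means: uppercase C matches aliphatic (non-aromatic) carbon only.
Check the 17 heavy atoms by environment: 11× C → match; 2× Cl → no; 4× O → no.
That gives 11 matching atoms.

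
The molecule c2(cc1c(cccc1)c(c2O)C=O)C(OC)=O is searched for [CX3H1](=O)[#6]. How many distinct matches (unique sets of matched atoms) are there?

1

[CX3H1](=O)[#6] is the SMARTS for an aldehyde: an sp2 carbon with one H, double-bonded to O and single-bonded to carbon.
Exactly one fragment in the molecule meets all constraints, giving 1 match.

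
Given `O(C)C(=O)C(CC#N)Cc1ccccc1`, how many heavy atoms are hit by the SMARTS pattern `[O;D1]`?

1

Check the 15 heavy atoms by environment: 3× C (D2) → no; 2× C (D3) → no; 1× c (aromatic, D3) → no; 5× c (aromatic, D2) → no; 1× N (D1) → no; 1× O (D1) → match; 1× O (D2) → no; 1× C (D1) → no.
That gives 1 matching atom.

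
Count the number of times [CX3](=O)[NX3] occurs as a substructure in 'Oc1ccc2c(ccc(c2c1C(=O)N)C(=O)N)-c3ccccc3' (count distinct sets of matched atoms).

2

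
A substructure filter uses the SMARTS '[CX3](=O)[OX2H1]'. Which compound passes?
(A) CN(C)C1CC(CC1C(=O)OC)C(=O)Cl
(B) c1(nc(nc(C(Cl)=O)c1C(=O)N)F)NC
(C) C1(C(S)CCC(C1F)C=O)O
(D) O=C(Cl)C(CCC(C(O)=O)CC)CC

[CX3](=O)[OX2H1] describes an sp2 carbon double-bonded to O and single-bonded to an -OH oxygen (a carboxylic acid).
(A) has a methyl-ester group (-C(=O)OCH3) but the singly-bonded O has no H (OX2H0, not OX2H1).
(B) has an acyl chloride (-C(=O)Cl) but the carbonyl is bonded to Cl, not to an -OH oxygen.
(C) has an aldehyde (-CHO) but there is no singly-bonded oxygen on the carbonyl carbon.
(D) contains a carboxylic acid group (-C(=O)OH), which satisfies every atom and bond constraint.
So the answer is (D).

D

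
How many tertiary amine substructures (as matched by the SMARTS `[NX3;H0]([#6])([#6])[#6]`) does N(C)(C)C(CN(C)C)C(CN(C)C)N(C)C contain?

4

[NX3;H0]([#6])([#6])[#6] is the SMARTS for a tertiary amine: a trivalent nitrogen with no H, bonded to three carbons.
The molecule carries 4 separate instances of a dimethylamino group (-N(CH3)2) meeting every constraint; each maps to a distinct set of atoms, giving 4 matches.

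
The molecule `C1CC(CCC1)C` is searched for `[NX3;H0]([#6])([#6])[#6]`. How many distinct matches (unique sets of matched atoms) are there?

0

[NX3;H0]([#6])([#6])[#6] is the SMARTS for a tertiary amine: a trivalent nitrogen with no H, bonded to three carbons.
No fragment in the molecule satisfies every constraint, giving 0 matches.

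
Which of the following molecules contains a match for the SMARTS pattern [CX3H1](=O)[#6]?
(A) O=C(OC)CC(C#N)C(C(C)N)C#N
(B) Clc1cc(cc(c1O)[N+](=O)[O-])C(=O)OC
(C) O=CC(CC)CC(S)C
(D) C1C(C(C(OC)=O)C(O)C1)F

[CX3H1](=O)[#6] describes an sp2 carbon with one H, double-bonded to O and single-bonded to carbon (an aldehyde).
(A) has a methyl-ester group (-C(=O)OCH3) but the carbonyl carbon has H0, not H1.
(B) has a methyl-ester group (-C(=O)OCH3) but the carbonyl carbon has H0, not H1.
(C) contains an aldehyde (-CHO), which satisfies every atom and bond constraint.
(D) has a methyl-ester group (-C(=O)OCH3) but the carbonyl carbon has H0, not H1.
So the answer is (C).

C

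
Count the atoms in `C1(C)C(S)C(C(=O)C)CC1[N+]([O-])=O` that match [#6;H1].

4

The query [#6;H1] means: any carbon bearing exactly one hydrogen.
Check the 13 heavy atoms by environment: 4× C (H1) → match; 1× C (H2) → no; 1× N (charge +1, H0) → no; 1× O (charge -1, H0) → no; 2× O (H0) → no; 1× S (H1) → no; 2× C (H3) → no; 1× C (H0) → no.
That gives 4 matching atoms.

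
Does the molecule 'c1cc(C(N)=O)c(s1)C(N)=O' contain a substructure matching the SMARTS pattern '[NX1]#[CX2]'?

No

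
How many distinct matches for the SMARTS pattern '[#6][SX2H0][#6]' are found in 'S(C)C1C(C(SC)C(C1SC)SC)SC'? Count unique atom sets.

5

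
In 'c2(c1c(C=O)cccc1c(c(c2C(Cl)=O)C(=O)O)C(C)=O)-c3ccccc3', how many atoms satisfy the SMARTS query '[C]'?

The query [C] means: uppercase C matches aliphatic (non-aromatic) carbon only.
Check the 27 heavy atoms by environment: 16× c (aromatic) → no; 5× C → match; 5× O → no; 1× Cl → no.
That gives 5 matching atoms.

5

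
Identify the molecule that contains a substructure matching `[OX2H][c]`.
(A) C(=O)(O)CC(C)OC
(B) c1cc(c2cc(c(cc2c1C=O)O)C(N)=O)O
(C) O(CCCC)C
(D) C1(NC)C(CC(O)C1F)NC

B

[OX2H][c] describes a hydroxyl oxygen attached to an aromatic carbon (a phenol).
(A) has a methoxy ether (-OCH3) but the oxygen has H0, not H1.
(B) contains a hydroxyl group (-OH), which satisfies every atom and bond constraint.
(C) has a methoxy ether (-OCH3) but the oxygen has H0, not H1.
(D) has a hydroxyl group (-OH) but the -OH is on an aliphatic carbon, not an aromatic c.
So the answer is (B).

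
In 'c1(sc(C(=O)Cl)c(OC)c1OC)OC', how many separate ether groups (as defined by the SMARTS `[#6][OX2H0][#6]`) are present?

[#6][OX2H0][#6] is the SMARTS for an ether: an aliphatic oxygen bridging two carbons with no H on the oxygen.
The molecule carries 3 separate instances of a methoxy ether (-OCH3) meeting every constraint; each maps to a distinct set of atoms, giving 3 matches.

3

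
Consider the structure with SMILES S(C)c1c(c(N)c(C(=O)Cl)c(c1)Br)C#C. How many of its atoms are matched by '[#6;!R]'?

4

The query [#6;!R] means: carbon not in any ring.
Check the 15 heavy atoms by environment: 6× c (aromatic, in 6-ring) → no; 4× C (acyclic) → match; 1× O (acyclic) → no; 1× Cl (acyclic) → no; 1× Br (acyclic) → no; 1× S (acyclic) → no; 1× N (acyclic) → no.
That gives 4 matching atoms.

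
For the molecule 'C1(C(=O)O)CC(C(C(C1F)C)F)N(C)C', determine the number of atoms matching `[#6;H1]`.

5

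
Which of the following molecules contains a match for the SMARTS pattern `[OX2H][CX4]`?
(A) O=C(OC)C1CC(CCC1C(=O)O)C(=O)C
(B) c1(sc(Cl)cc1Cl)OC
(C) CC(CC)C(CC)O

C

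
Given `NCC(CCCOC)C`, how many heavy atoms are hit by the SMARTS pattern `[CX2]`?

0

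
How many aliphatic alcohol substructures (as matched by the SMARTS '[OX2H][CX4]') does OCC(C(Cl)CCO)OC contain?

2

[OX2H][CX4] is the SMARTS for an aliphatic alcohol: a hydroxyl oxygen bound to an sp3 (X4) carbon.
The molecule carries 2 separate instances of a hydroxyl group (-OH) meeting every constraint; each maps to a distinct set of atoms, giving 2 matches.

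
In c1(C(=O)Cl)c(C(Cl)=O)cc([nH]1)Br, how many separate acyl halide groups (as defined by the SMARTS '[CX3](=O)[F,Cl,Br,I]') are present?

[CX3](=O)[F,Cl,Br,I] is the SMARTS for an acyl halide: a carbonyl carbon bonded to a halogen.
The molecule carries 2 separate instances of an acyl chloride (-C(=O)Cl) meeting every constraint; each maps to a distinct set of atoms, giving 2 matches.

2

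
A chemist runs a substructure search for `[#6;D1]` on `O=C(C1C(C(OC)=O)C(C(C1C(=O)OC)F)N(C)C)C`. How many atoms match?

Check the 20 heavy atoms by environment: 8× C (D3) → no; 1× F (D1) → no; 3× O (D1) → no; 2× O (D2) → no; 5× C (D1) → match; 1× N (D3) → no.
That gives 5 matching atoms.

5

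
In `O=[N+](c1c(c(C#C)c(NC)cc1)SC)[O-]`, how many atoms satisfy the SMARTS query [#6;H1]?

3

The query [#6;H1] means: any carbon bearing exactly one hydrogen.
Check the 15 heavy atoms by environment: 4× c (aromatic, H0) → no; 2× c (aromatic, H1) → match; 1× N (charge +1, H0) → no; 1× O (charge -1, H0) → no; 1× O (H0) → no; 1× C (H0) → no; 1× C (H1) → match; 1× N (H1) → no; 2× C (H3) → no; 1× S (H0) → no.
Summing the matching environments: 2 + 1 = 3 matching atoms.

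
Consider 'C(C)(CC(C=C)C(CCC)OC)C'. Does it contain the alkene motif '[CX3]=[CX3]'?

Yes

The pattern [CX3]=[CX3] describes a non-aromatic C=C double bond between two sp2 carbons — an alkene.
The molecule carries a vinyl group (-CH=CH2), whose atoms satisfy every constraint of the query, so the pattern matches.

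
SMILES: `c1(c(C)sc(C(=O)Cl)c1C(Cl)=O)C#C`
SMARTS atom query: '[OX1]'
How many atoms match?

Check the 14 heavy atoms by environment: 1× s (aromatic, X2) → no; 4× c (aromatic, X3) → no; 2× C (X3) → no; 2× O (X1) → match; 2× Cl (X1) → no; 2× C (X2) → no; 1× C (X4) → no.
That gives 2 matching atoms.

2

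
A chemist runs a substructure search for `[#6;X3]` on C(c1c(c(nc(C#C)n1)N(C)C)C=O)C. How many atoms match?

Check the 15 heavy atoms by environment: 2× n (aromatic, X2) → no; 4× c (aromatic, X3) → match; 2× C (X2) → no; 1× C (X3) → match; 1× O (X1) → no; 1× N (X3) → no; 4× C (X4) → no.
Summing the matching environments: 4 + 1 = 5 matching atoms.

5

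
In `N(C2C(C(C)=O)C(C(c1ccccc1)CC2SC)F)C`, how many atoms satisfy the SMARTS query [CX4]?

9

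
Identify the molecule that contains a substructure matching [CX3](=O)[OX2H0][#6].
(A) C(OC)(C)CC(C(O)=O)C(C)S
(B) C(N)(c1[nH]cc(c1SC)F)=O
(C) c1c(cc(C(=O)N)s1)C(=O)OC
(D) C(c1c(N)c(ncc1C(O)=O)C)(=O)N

[CX3](=O)[OX2H0][#6] describes a carbonyl carbon bonded to an oxygen that is itself bonded to carbon (no H on that O) (an ester).
(A) has a carboxylic acid group (-C(=O)OH) but the singly-bonded O carries H (OX2H1, not H0).
(B) has a primary amide (-C(=O)NH2) but the carbonyl is bonded to N, not to an O-C linkage.
(C) contains a methyl-ester group (-C(=O)OCH3), which satisfies every atom and bond constraint.
(D) has a carboxylic acid group (-C(=O)OH) but the singly-bonded O carries H (OX2H1, not H0).
So the answer is (C).

C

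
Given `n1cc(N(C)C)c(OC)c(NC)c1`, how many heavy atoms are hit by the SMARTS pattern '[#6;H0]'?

3

The query [#6;H0] means: any carbon with no attached hydrogen.
Check the 13 heavy atoms by environment: 1× n (aromatic, H0) → no; 2× c (aromatic, H1) → no; 3× c (aromatic, H0) → match; 1× N (H0) → no; 4× C (H3) → no; 1× O (H0) → no; 1× N (H1) → no.
That gives 3 matching atoms.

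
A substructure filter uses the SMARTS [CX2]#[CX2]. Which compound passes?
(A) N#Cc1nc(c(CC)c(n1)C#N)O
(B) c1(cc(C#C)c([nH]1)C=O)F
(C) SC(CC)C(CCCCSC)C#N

[CX2]#[CX2] describes a carbon-carbon triple bond (an alkyne).
(A) has a nitrile (-C#N) but the triple bond is C#N, not C#C.
(B) contains an ethynyl group (-C#CH), which satisfies every atom and bond constraint.
(C) has a nitrile (-C#N) but the triple bond is C#N, not C#C.
So the answer is (B).

B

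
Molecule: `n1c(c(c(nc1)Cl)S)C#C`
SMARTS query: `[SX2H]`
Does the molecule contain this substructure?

Yes

The pattern [SX2H] describes an aliphatic sulfur with two connections, one being H — a thiol.
The molecule carries a thiol (-SH), whose atoms satisfy every constraint of the query, so the pattern matches.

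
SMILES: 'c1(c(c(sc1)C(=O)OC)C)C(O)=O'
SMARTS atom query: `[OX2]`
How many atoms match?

Check the 13 heavy atoms by environment: 1× s (aromatic, X2) → no; 4× c (aromatic, X3) → no; 2× C (X4) → no; 2× C (X3) → no; 2× O (X1) → no; 2× O (X2) → match.
That gives 2 matching atoms.

2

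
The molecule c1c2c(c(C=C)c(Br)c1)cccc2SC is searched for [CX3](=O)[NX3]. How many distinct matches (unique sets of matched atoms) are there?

0

[CX3](=O)[NX3] is the SMARTS for an amide: a carbonyl carbon bonded to a trivalent nitrogen.
No fragment in the molecule satisfies every constraint, giving 0 matches.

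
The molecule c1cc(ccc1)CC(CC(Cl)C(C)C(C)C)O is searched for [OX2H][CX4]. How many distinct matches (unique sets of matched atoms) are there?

1

[OX2H][CX4] is the SMARTS for an aliphatic alcohol: a hydroxyl oxygen bound to an sp3 (X4) carbon.
Exactly one fragment in the molecule meets all constraints, giving 1 match.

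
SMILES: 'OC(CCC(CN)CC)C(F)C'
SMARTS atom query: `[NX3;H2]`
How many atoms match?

The query [NX3;H2] means: aliphatic N with 3 total connections, two of them H — an -NH2 nitrogen (amine or amide).
Check the 12 heavy atoms by environment: 4× C (H2, X4) → no; 3× C (H1, X4) → no; 2× C (H3, X4) → no; 1× N (H2, X3) → match; 1× F (H0, X1) → no; 1× O (H1, X2) → no.
That gives 1 matching atom.

1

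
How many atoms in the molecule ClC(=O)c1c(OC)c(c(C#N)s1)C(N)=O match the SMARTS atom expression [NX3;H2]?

1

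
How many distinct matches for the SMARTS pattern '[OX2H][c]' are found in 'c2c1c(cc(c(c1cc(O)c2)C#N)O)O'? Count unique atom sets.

3

[OX2H][c] is the SMARTS for a phenol: a hydroxyl oxygen attached to an aromatic carbon.
The molecule carries 3 separate instances of a hydroxyl group (-OH) meeting every constraint; each maps to a distinct set of atoms, giving 3 matches.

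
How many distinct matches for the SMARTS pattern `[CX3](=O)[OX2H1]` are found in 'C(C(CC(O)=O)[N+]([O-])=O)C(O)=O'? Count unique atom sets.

2

[CX3](=O)[OX2H1] is the SMARTS for a carboxylic acid: an sp2 carbon double-bonded to O and single-bonded to an -OH oxygen.
The molecule carries 2 separate instances of a carboxylic acid group (-C(=O)OH) meeting every constraint; each maps to a distinct set of atoms, giving 2 matches.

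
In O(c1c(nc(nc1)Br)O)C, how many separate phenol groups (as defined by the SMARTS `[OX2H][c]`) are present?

[OX2H][c] is the SMARTS for a phenol: a hydroxyl oxygen attached to an aromatic carbon.
Exactly one fragment in the molecule meets all constraints, giving 1 match.

1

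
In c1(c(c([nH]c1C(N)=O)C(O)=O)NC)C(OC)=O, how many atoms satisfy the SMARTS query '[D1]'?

The query [D1] means: atom with exactly one heavy-atom neighbour (degree 1).
Check the 17 heavy atoms by environment: 1× n (aromatic, D2) → no; 4× c (aromatic, D3) → no; 3× C (D3) → no; 4× O (D1) → match; 1× N (D1) → match; 1× N (D2) → no; 2× C (D1) → match; 1× O (D2) → no.
Summing the matching environments: 4 + 1 + 2 = 7 matching atoms.

7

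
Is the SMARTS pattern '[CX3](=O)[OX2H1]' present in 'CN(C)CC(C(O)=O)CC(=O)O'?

The pattern [CX3](=O)[OX2H1] describes an sp2 carbon double-bonded to O and single-bonded to an -OH oxygen — a carboxylic acid.
The molecule carries a carboxylic acid group (-C(=O)OH), whose atoms satisfy every constraint of the query, so the pattern matches.

Yes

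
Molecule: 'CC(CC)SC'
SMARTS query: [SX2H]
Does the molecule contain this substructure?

The pattern [SX2H] describes an aliphatic sulfur with two connections, one being H — a thiol.
The closest candidate here is a methylthio ether (-SCH3), but the sulfur has H0 (bonded to two carbons), not H1. No other fragment satisfies the full query, so there is no match.

No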